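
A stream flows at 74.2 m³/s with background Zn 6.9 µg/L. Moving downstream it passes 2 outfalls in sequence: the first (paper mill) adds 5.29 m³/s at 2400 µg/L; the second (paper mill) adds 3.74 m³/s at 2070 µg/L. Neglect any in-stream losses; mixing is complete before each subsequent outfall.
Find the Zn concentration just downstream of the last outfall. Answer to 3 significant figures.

252 µg/L

Below outfall 1: Q → 79.49 m³/s, C = (74.20·6.900 + 5.290·2400)/79.49 = 166.2 µg/L.
Below outfall 2: Q → 83.23 m³/s, C = (79.49·166.2 + 3.740·2070)/83.23 = 251.7 µg/L.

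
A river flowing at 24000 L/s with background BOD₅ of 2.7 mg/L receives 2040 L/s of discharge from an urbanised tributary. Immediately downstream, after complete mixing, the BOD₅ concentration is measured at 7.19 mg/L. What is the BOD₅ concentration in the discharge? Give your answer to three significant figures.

Mass balance: 24000·2.700 + 2040·Cₑ = 26040·7.190
→ Cₑ = (26040·7.190 − 24000·2.700) / 2040 = 60.01 mg/L.

60.0 mg/L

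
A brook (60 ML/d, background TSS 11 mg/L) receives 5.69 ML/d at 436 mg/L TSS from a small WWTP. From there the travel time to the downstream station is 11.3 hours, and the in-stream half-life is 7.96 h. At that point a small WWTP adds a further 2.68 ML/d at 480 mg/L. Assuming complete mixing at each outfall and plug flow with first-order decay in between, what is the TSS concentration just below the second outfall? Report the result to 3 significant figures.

36.0 mg/L

Flow-weighted average: C = (60.00·11.00 + 5.690·436.0) / 65.69 = 3141/65.69 = 47.81 mg/L; combined flow 65.69 ML/d.
Half-life 7.96 h → k = ln 2 / 7.96 = 0.08708 h⁻¹ = 2.090 d⁻¹.
Decay over the reach: 47.81·exp(−kt) = 47.81·0.3738 = 17.87 mg/L.
Second outfall: C = (65.69·17.87 + 2.680·480.0)/68.37 = 35.99 mg/L.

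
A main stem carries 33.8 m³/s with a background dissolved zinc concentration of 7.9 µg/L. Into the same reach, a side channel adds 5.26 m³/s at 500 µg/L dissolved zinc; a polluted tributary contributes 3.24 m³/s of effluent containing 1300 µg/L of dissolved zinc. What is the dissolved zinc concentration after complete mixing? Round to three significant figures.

168 µg/L

Mixed concentration C = ΣQC/ΣQ = (33.80·7.900 + 5.260·500.0 + 3.240·1300) / 42.30 = 7109/42.30 = 168.1 µg/L.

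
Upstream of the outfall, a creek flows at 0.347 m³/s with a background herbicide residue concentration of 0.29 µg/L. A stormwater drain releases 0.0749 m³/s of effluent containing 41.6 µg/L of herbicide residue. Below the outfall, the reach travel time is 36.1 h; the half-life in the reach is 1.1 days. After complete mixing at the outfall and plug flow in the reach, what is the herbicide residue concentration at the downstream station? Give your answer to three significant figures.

2.95 µg/L

Mass balance: C = (0.3470·0.2900 + 0.07490·41.60) / 0.4219 = 3.216/0.4219 = 7.624 µg/L.
Half-life 1.1 d → k = ln 2 / 1.1 = 0.6301 d⁻¹.
After decay, C = 7.624 × e^(−kt) = 7.624 × 0.3876 = 2.955 µg/L.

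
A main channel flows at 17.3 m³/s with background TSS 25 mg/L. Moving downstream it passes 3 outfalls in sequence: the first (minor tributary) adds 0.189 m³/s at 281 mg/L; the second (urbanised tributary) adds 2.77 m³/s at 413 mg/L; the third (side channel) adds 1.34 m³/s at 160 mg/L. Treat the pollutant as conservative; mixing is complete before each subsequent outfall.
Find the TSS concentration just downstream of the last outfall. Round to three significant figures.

85.4 mg/L

Outfall 1: combined Q = 17.49 m³/s; C = (17.30·25.00 + 0.1890·281.0)/17.49 = 27.77 mg/L.
Outfall 2: combined Q = 20.26 m³/s; C = (17.49·27.77 + 2.770·413.0)/20.26 = 80.44 mg/L.
Outfall 3: combined Q = 21.60 m³/s; C = (20.26·80.44 + 1.340·160.0)/21.60 = 85.38 mg/L.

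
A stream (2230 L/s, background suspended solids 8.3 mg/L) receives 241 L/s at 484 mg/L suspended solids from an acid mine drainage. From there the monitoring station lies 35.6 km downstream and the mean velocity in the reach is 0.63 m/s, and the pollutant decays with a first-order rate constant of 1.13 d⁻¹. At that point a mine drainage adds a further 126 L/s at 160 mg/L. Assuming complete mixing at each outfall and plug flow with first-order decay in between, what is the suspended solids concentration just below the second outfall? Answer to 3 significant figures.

32.6 mg/L

Mass balance: C = (2230·8.300 + 241.0·484.0) / 2471 = 135200/2471 = 54.70 mg/L; combined flow 2471 L/s.
Travel time t = 35.6·1000 / 0.63 = 56510 s = 15.70 h.
Decay over the reach: 54.70·exp(−kt) = 54.70·0.4776 = 26.12 mg/L.
Second outfall: C = (2471·26.12 + 126.0·160.0)/2597 = 32.62 mg/L.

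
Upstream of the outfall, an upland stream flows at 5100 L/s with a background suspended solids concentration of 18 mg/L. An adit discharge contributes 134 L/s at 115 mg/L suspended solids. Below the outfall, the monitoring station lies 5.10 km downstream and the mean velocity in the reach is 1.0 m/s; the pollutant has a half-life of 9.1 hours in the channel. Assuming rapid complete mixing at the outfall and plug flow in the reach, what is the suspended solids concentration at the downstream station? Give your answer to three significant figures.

After mixing, C = (5100·18.00 + 134.0·115.0) / 5234 = 107200/5234 = 20.48 mg/L.
Travel time t = 5.10·1000 / 1.0 = 5100 s = 1.417 h.
Half-life 9.1 h → k = ln 2 / 9.1 = 0.07617 h⁻¹ = 1.828 d⁻¹.
Applying C = C₀e^(−kt): 20.48 × 0.8977 = 18.39 mg/L.

18.4 mg/L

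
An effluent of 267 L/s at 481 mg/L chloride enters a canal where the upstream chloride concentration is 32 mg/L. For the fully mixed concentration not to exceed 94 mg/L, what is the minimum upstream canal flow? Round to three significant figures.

Set C_mix = 94: (Q·32.00 + 267.0·481.0) / (Q + 267.0) = 94
→ Q = 267.0·(481.0 − 94)/(94 − 32.00) = 1667 L/s.

1670 L/s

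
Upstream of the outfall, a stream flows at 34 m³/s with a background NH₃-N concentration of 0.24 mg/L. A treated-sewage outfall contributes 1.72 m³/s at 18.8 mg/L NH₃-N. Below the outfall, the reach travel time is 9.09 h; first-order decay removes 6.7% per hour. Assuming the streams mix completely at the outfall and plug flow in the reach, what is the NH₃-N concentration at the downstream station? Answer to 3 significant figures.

0.604 mg/L

Conservation of mass: C = (34.00·0.2400 + 1.720·18.80) / 35.72 = 40.50/35.72 = 1.134 mg/L.
6.7%/h lost → k = −ln(1 − 0.067) = 0.06935 h⁻¹.
Decay over the reach: 1.134·exp(−kt) = 1.134·0.5324 = 0.6036 mg/L.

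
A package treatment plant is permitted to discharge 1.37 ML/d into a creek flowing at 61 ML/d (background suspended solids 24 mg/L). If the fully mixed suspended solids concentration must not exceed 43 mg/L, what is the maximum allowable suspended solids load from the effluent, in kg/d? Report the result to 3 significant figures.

1220 kg/d

Mass balance at the limit: 61.00·24.00 + 1.370·Cₑ = 62.37·43 → Cₑ = 889.0 mg/L.
1.370 ML/d = 0.01586 m³/s. Load = 0.01586 m³/s × 889.0 g/m³ × 86 400 s/d = 1218 kg/d.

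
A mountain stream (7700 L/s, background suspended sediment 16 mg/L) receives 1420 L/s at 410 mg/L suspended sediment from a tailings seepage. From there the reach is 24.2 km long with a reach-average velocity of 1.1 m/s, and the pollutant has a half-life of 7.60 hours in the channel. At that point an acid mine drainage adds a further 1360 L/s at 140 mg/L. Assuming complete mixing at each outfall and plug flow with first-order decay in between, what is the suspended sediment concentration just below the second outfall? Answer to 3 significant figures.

56.7 mg/L

After mixing, C = (7700·16.00 + 1420·410.0) / 9120 = 705400/9120 = 77.35 mg/L; combined flow 9120 L/s.
Travel time t = 24.2·1000 / 1.1 = 22000 s = 6.111 h.
Half-life 7.60 h → k = ln 2 / 7.60 = 0.09120 h⁻¹ = 2.189 d⁻¹.
Applying C = C₀e^(−kt): 77.35 × 0.5727 = 44.30 mg/L.
At the second outfall, C = (9120·44.30 + 1360·140.0) / (9120 + 1360) = 56.72 mg/L.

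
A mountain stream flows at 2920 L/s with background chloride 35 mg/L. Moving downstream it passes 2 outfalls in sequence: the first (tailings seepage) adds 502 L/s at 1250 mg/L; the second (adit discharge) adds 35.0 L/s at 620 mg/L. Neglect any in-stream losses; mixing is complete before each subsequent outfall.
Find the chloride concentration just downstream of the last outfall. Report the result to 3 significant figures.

217 mg/L

Outfall 1: combined Q = 3422 L/s; C = (2920·35.00 + 502.0·1250)/3422 = 213.2 mg/L.
Outfall 2: combined Q = 3457 L/s; C = (3422·213.2 + 35.00·620.0)/3457 = 217.4 mg/L.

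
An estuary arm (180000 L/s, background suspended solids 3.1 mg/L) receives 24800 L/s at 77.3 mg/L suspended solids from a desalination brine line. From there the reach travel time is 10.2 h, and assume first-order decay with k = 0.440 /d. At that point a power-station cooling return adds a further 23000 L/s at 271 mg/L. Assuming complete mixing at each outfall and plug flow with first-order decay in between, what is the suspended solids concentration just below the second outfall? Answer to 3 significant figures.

36.4 mg/L

After mixing, C = (180000·3.100 + 24800·77.30) / 204800 = 2475000/204800 = 12.09 mg/L; combined flow 204800 L/s.
Applying C = C₀e^(−kt): 12.09 × 0.8294 = 10.02 mg/L.
At the second outfall, C = (204800·10.02 + 23000·271.0) / (204800 + 23000) = 36.37 mg/L.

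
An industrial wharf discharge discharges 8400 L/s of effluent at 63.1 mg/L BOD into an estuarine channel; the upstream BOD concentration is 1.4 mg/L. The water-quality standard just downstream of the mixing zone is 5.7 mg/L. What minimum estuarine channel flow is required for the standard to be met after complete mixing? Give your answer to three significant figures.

Set C_mix = 5.7: (Q·1.400 + 8400·63.10) / (Q + 8400) = 5.7
→ Q = 8400·(63.10 − 5.7)/(5.7 − 1.400) = 112100 L/s.

112000 L/s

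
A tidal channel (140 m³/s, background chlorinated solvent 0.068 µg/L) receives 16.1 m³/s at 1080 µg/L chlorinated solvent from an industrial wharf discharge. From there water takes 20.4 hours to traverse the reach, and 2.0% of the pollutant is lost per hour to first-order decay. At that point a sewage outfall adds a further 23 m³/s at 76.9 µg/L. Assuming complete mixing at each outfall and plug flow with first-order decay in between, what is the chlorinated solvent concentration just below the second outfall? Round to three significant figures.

Mixed concentration C = ΣQC/ΣQ = (140.0·0.06800 + 16.10·1080) / 156.1 = 17400/156.1 = 111.5 µg/L; combined flow 156.1 m³/s.
2.0%/h lost → k = −ln(1 − 0.02) = 0.02020 h⁻¹.
After decay, C = 111.5 × e^(−kt) = 111.5 × 0.6622 = 73.81 µg/L.
At the second outfall, C = (156.1·73.81 + 23.00·76.90) / (156.1 + 23.00) = 74.20 µg/L.

74.2 µg/L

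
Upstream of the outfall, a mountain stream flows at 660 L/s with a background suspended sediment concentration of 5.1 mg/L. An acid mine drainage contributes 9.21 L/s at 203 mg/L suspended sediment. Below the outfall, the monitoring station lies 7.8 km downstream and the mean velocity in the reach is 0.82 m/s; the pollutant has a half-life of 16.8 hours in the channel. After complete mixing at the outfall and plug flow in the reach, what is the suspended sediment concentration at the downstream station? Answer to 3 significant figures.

After mixing, C = (660.0·5.100 + 9.210·203.0) / 669.2 = 5236/669.2 = 7.824 mg/L.
Travel time t = 7.8·1000 / 0.82 = 9512 s = 2.642 h.
Half-life 16.8 h → k = ln 2 / 16.8 = 0.04126 h⁻¹ = 0.9902 d⁻¹.
After decay, C = 7.824 × e^(−kt) = 7.824 × 0.8967 = 7.016 mg/L.

7.02 mg/L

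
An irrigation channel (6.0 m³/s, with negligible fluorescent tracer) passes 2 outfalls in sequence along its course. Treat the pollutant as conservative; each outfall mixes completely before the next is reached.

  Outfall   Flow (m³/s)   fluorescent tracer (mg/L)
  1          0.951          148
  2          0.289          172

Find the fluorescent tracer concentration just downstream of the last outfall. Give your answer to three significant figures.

26.3 mg/L

Below outfall 1: Q → 6.951 m³/s, C = (6.000·0 + 0.9510·148.0)/6.951 = 20.25 mg/L.
Below outfall 2: Q → 7.240 m³/s, C = (6.951·20.25 + 0.2890·172.0)/7.240 = 26.31 mg/L.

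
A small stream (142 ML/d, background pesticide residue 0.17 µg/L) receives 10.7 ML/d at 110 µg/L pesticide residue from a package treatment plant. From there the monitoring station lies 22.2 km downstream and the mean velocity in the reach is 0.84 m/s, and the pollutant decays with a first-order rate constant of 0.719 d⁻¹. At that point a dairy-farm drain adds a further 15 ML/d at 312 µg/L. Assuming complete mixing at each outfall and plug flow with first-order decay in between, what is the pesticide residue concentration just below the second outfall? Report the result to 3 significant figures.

33.7 µg/L

Mixed concentration C = ΣQC/ΣQ = (142.0·0.1700 + 10.70·110.0) / 152.7 = 1201/152.7 = 7.866 µg/L; combined flow 152.7 ML/d.
Travel time t = 22.2·1000 / 0.84 = 26430 s = 7.341 h.
Decay over the reach: 7.866·exp(−kt) = 7.866·0.8026 = 6.313 µg/L.
At the second outfall, C = (152.7·6.313 + 15.00·312.0) / (152.7 + 15.00) = 33.66 µg/L.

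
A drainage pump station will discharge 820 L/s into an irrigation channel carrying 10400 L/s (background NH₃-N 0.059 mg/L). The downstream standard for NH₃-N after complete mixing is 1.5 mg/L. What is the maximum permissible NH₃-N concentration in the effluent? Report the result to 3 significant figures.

At the limit, (Qr·Cr + Qe·Cₑ)/(Qr + Qe) = 1.5:
Cₑ = (11220·1.5 − 10400·0.05900) / 820.0 = 19.78 mg/L.

19.8 mg/L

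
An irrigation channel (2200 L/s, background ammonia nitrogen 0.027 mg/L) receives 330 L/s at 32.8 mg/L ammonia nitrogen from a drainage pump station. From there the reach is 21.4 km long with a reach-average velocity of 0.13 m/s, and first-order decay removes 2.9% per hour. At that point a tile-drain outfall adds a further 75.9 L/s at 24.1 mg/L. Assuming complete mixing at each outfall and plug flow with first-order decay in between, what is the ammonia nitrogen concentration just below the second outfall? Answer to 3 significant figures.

1.79 mg/L

Flow-weighted average: C = (2200·0.02700 + 330.0·32.80) / 2530 = 10880/2530 = 4.302 mg/L; combined flow 2530 L/s.
Travel time t = 21.4·1000 / 0.13 = 164600 s = 45.73 h.
2.9%/h lost → k = −ln(1 − 0.029) = 0.02943 h⁻¹.
Applying C = C₀e^(−kt): 4.302 × 0.2604 = 1.120 mg/L.
At the second outfall, C = (2530·1.120 + 75.90·24.10) / (2530 + 75.90) = 1.789 mg/L.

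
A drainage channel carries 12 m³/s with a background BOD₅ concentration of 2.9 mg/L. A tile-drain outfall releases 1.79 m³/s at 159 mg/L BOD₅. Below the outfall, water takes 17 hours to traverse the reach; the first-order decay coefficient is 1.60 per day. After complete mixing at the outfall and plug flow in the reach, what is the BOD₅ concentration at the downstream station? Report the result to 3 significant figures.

7.46 mg/L

Flow-weighted average: C = (12.00·2.900 + 1.790·159.0) / 13.79 = 319.4/13.79 = 23.16 mg/L.
Decay over the reach: 23.16·exp(−kt) = 23.16·0.3220 = 7.457 mg/L.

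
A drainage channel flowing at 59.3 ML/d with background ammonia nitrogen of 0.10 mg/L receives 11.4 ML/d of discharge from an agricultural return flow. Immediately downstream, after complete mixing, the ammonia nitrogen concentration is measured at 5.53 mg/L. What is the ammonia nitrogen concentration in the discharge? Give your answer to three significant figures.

33.8 mg/L

Mass balance: 59.30·0.1000 + 11.40·Cₑ = 70.70·5.530
→ Cₑ = (70.70·5.530 − 59.30·0.1000) / 11.40 = 33.78 mg/L.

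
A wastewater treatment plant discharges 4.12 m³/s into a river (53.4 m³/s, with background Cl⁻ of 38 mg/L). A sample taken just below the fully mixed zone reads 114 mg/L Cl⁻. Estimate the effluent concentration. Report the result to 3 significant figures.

1100 mg/L

Mass balance: 53.40·38.00 + 4.120·Cₑ = 57.52·114.0
→ Cₑ = (57.52·114.0 − 53.40·38.00) / 4.120 = 1099 mg/L.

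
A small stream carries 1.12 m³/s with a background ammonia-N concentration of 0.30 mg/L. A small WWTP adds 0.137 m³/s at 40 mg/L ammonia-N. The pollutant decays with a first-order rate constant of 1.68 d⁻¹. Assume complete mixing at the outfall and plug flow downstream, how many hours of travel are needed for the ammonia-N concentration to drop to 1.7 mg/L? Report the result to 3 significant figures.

Flow-weighted average: C = (1.120·0.3000 + 0.1370·40.00) / 1.257 = 5.816/1.257 = 4.627 mg/L.
4.627·exp(−k·t) = 1.7 → t = ln(4.627/1.7)/k = 51490 s = 14.30 h.

14.3 h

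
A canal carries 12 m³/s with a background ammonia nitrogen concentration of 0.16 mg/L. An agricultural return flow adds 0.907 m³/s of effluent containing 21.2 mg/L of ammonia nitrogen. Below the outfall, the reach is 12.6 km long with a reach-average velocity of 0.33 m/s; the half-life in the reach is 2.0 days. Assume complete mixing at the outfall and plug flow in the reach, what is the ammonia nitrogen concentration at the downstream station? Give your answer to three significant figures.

Conservation of mass: C = (12.00·0.1600 + 0.9070·21.20) / 12.91 = 21.15/12.91 = 1.639 mg/L.
Travel time t = 12.6·1000 / 0.33 = 38180 s = 10.61 h.
Half-life 2.0 d → k = ln 2 / 2.0 = 0.3466 d⁻¹.
First-order decay: C = 1.639·exp(−k·t) = 1.639·0.8580 = 1.406 mg/L.

1.41 mg/L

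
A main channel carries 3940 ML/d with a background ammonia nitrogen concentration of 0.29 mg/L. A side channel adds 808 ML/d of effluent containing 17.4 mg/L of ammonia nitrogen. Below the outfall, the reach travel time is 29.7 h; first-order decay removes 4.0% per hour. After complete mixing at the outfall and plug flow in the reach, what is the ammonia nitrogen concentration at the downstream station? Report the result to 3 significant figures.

0.952 mg/L

Mixed concentration C = ΣQC/ΣQ = (3940·0.2900 + 808.0·17.40) / 4748 = 15200/4748 = 3.202 mg/L.
4.0%/h lost → k = −ln(1 − 0.04) = 0.04082 h⁻¹.
Applying C = C₀e^(−kt): 3.202 × 0.2975 = 0.9524 mg/L.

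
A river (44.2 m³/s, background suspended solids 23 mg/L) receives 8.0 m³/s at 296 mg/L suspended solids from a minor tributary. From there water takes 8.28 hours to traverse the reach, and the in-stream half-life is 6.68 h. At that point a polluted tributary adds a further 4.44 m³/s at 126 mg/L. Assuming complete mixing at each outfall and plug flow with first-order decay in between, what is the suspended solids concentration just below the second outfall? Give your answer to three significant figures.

Mass balance: C = (44.20·23.00 + 8.000·296.0) / 52.20 = 3385/52.20 = 64.84 mg/L; combined flow 52.20 m³/s.
Half-life 6.68 h → k = ln 2 / 6.68 = 0.1038 h⁻¹ = 2.490 d⁻¹.
Decay over the reach: 64.84·exp(−kt) = 64.84·0.4235 = 27.46 mg/L.
Second outfall: C = (52.20·27.46 + 4.440·126.0)/56.64 = 35.18 mg/L.

35.2 mg/L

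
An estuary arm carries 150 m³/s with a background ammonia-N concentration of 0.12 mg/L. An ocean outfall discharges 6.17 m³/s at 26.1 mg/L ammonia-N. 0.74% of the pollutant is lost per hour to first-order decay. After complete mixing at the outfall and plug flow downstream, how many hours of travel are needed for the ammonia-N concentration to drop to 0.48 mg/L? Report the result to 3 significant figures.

117 h

Mixed concentration C = ΣQC/ΣQ = (150.0·0.1200 + 6.170·26.10) / 156.2 = 179.0/156.2 = 1.146 mg/L.
0.74%/h lost → k = −ln(1 − 0.0074) = 0.007428 h⁻¹.
1.146·exp(−k·t) = 0.48 → t = ln(1.146/0.48)/k = 422000 s = 117.2 h.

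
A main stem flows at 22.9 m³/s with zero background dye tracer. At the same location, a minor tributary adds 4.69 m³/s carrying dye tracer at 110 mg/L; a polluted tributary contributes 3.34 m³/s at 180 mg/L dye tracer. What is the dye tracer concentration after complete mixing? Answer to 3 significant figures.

Mass balance: C = (22.90·0 + 4.690·110.0 + 3.340·180.0) / 30.93 = 1117/30.93 = 36.12 mg/L.

36.1 mg/L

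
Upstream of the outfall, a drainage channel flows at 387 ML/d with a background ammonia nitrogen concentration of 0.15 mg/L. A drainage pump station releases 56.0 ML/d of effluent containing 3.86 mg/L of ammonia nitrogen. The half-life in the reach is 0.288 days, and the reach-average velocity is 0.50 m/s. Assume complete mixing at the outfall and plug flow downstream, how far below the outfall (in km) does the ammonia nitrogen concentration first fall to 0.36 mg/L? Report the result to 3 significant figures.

9.73 km

Conservation of mass: C = (387.0·0.1500 + 56.00·3.860) / 443.0 = 274.2/443.0 = 0.6190 mg/L.
Half-life 0.288 d → k = ln 2 / 0.288 = 2.407 d⁻¹.
Set 0.6190·exp(−k·t) = 0.36 → t = ln(0.6190/0.36)/k = 19460 s = 5.405 h.
Distance = v·t = 0.50·19460 = 9728 m = 9.728 km.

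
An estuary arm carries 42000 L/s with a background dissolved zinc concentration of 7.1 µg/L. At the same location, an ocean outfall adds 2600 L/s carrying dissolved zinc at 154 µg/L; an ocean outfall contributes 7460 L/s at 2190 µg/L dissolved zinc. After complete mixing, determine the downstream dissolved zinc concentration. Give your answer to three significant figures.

327 µg/L

Flow-weighted average: C = (42000·7.100 + 2600·154.0 + 7460·2190) / 52060 = 17040000/52060 = 327.2 µg/L.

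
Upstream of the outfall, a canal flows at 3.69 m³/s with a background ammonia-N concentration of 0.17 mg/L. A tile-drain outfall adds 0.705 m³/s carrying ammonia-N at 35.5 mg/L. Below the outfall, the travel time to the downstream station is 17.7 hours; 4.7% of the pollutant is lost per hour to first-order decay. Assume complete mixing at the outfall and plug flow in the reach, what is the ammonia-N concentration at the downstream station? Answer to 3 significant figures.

2.49 mg/L

After mixing, C = (3.690·0.1700 + 0.7050·35.50) / 4.395 = 25.65/4.395 = 5.837 mg/L.
4.7%/h lost → k = −ln(1 − 0.047) = 0.04814 h⁻¹.
Applying C = C₀e^(−kt): 5.837 × 0.4265 = 2.490 mg/L.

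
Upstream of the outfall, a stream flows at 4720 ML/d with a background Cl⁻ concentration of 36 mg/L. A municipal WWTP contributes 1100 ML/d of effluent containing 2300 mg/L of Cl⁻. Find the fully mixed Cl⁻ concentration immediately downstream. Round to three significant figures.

464 mg/L

Conservation of mass: C = (4720·36.00 + 1100·2300) / 5820 = 2700000/5820 = 463.9 mg/L.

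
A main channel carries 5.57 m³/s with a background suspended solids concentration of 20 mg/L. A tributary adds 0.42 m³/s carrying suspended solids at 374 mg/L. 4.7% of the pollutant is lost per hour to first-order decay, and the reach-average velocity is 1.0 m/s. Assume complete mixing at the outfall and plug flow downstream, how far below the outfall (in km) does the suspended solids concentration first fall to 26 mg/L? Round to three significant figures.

40.7 km

Flow-weighted average: C = (5.570·20.00 + 0.4200·374.0) / 5.990 = 268.5/5.990 = 44.82 mg/L.
4.7%/h lost → k = −ln(1 − 0.047) = 0.04814 h⁻¹.
Set 44.82·exp(−k·t) = 26 → t = ln(44.82/26)/k = 40730 s = 11.31 h.
Distance = v·t = 1.0·40730 = 40730 m = 40.73 km.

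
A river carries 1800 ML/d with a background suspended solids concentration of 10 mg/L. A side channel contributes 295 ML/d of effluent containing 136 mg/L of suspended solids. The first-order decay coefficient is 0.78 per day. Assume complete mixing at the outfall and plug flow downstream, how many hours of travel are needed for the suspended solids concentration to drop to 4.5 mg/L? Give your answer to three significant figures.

Flow-weighted average: C = (1800·10.00 + 295.0·136.0) / 2095 = 58120/2095 = 27.74 mg/L.
27.74·exp(−k·t) = 4.5 → t = ln(27.74/4.5)/k = 201500 s = 55.97 h.

56.0 h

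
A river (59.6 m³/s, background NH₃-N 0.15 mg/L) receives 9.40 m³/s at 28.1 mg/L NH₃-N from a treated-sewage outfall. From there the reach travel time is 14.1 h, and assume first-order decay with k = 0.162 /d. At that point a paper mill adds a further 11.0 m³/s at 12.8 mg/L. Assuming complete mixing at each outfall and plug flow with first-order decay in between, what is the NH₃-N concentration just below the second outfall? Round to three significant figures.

After mixing, C = (59.60·0.1500 + 9.400·28.10) / 69.00 = 273.1/69.00 = 3.958 mg/L; combined flow 69.00 m³/s.
Applying C = C₀e^(−kt): 3.958 × 0.9092 = 3.598 mg/L.
At the second outfall, C = (69.00·3.598 + 11.00·12.80) / (69.00 + 11.00) = 4.864 mg/L.

4.86 mg/L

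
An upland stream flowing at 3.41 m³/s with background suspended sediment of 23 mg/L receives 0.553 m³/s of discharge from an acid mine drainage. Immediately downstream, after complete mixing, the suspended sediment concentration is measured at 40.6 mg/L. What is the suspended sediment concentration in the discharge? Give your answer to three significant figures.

149 mg/L

Mass balance: 3.410·23.00 + 0.5530·Cₑ = 3.963·40.60
→ Cₑ = (3.963·40.60 − 3.410·23.00) / 0.5530 = 149.1 mg/L.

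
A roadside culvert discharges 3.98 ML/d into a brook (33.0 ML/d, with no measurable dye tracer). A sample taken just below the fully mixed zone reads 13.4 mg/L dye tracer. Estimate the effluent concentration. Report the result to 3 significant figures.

125 mg/L

Mass balance: 33.00·0 + 3.980·Cₑ = 36.98·13.40
→ Cₑ = (36.98·13.40 − 33.00·0) / 3.980 = 124.5 mg/L.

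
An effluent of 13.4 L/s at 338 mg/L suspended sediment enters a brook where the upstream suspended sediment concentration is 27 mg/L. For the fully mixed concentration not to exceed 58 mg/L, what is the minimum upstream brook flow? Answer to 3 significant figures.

Set C_mix = 58: (Q·27.00 + 13.40·338.0) / (Q + 13.40) = 58
→ Q = 13.40·(338.0 − 58)/(58 − 27.00) = 121.0 L/s.

121 L/s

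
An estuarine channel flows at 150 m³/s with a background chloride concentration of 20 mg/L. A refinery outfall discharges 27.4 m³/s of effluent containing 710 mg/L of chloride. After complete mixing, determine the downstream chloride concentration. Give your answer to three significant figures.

127 mg/L

Conservation of mass: C = (150.0·20.00 + 27.40·710.0) / 177.4 = 22450/177.4 = 126.6 mg/L.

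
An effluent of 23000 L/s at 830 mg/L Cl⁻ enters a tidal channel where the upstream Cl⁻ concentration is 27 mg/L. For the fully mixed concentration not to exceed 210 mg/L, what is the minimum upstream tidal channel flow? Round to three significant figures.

77900 L/s

Set C_mix = 210: (Q·27.00 + 23000·830.0) / (Q + 23000) = 210
→ Q = 23000·(830.0 − 210)/(210 − 27.00) = 77920 L/s.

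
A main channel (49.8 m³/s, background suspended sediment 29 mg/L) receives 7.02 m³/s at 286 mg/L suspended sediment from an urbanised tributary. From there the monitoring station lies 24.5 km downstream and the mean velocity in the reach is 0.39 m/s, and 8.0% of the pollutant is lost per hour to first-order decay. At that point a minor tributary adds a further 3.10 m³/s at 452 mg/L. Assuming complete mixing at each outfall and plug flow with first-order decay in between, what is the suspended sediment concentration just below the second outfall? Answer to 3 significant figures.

Mixed concentration C = ΣQC/ΣQ = (49.80·29.00 + 7.020·286.0) / 56.82 = 3452/56.82 = 60.75 mg/L; combined flow 56.82 m³/s.
Travel time t = 24.5·1000 / 0.39 = 62820 s = 17.45 h.
8.0%/h lost → k = −ln(1 − 0.08) = 0.08338 h⁻¹.
Applying C = C₀e^(−kt): 60.75 × 0.2334 = 14.18 mg/L.
Second outfall: C = (56.82·14.18 + 3.100·452.0)/59.92 = 36.83 mg/L.

36.8 mg/L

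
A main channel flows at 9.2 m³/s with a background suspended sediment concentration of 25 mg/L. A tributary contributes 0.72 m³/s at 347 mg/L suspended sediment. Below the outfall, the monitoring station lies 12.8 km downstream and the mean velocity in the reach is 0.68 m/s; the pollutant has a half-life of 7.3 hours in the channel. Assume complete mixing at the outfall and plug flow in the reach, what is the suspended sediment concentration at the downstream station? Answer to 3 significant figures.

Mixed concentration C = ΣQC/ΣQ = (9.200·25.00 + 0.7200·347.0) / 9.920 = 479.8/9.920 = 48.37 mg/L.
Travel time t = 12.8·1000 / 0.68 = 18820 s = 5.229 h.
Half-life 7.3 h → k = ln 2 / 7.3 = 0.09495 h⁻¹ = 2.279 d⁻¹.
Decay over the reach: 48.37·exp(−kt) = 48.37·0.6087 = 29.44 mg/L.

29.4 mg/L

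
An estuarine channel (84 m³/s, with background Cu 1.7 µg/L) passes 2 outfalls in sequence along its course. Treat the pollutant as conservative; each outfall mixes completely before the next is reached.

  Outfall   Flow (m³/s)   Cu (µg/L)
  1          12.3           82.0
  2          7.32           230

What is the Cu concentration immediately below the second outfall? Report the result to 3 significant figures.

Outfall 1: combined Q = 96.30 m³/s; C = (84.00·1.700 + 12.30·82.00)/96.30 = 11.96 µg/L.
Outfall 2: combined Q = 103.6 m³/s; C = (96.30·11.96 + 7.320·230.0)/103.6 = 27.36 µg/L.

27.4 µg/L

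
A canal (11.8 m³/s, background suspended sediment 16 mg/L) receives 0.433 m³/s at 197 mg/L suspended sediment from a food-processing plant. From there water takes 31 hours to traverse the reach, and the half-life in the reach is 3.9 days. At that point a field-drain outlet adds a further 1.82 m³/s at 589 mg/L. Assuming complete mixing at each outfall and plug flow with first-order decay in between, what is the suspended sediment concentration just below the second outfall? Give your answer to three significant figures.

91.8 mg/L

Mixed concentration C = ΣQC/ΣQ = (11.80·16.00 + 0.4330·197.0) / 12.23 = 274.1/12.23 = 22.41 mg/L; combined flow 12.23 m³/s.
Half-life 3.9 d → k = ln 2 / 3.9 = 0.1777 d⁻¹.
First-order decay: C = 22.41·exp(−k·t) = 22.41·0.7949 = 17.81 mg/L.
At the second outfall, C = (12.23·17.81 + 1.820·589.0) / (12.23 + 1.820) = 91.79 mg/L.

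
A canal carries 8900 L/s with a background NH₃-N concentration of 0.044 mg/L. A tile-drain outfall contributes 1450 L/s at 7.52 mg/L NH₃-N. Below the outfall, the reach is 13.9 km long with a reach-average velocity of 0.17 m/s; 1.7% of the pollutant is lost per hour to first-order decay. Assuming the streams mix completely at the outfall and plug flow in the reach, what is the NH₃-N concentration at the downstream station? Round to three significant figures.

Conservation of mass: C = (8900·0.04400 + 1450·7.520) / 10350 = 11300/10350 = 1.091 mg/L.
Travel time t = 13.9·1000 / 0.17 = 81760 s = 22.71 h.
1.7%/h lost → k = −ln(1 − 0.017) = 0.01715 h⁻¹.
First-order decay: C = 1.091·exp(−k·t) = 1.091·0.6774 = 0.7393 mg/L.

0.739 mg/L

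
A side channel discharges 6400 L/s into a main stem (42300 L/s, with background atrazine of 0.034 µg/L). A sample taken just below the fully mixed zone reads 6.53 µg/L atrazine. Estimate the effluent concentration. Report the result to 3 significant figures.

49.5 µg/L

Mass balance: 42300·0.03400 + 6400·Cₑ = 48700·6.530
→ Cₑ = (48700·6.530 − 42300·0.03400) / 6400 = 49.46 µg/L.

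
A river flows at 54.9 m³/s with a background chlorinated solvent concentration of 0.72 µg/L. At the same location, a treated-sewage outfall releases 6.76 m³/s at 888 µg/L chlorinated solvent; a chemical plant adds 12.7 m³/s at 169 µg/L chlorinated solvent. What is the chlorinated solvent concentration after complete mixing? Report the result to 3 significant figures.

Mixed concentration C = ΣQC/ΣQ = (54.90·0.7200 + 6.760·888.0 + 12.70·169.0) / 74.36 = 8189/74.36 = 110.1 µg/L.

110 µg/L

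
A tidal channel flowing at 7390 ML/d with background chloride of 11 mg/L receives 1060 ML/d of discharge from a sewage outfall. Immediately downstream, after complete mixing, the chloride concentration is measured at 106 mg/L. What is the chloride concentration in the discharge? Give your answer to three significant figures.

768 mg/L

Mass balance: 7390·11.00 + 1060·Cₑ = 8450·106.0
→ Cₑ = (8450·106.0 − 7390·11.00) / 1060 = 768.3 mg/L.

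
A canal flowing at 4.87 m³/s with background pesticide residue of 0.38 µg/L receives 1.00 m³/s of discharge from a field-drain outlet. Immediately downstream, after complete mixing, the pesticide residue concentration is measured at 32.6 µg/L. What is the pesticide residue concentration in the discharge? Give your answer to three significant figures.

190 µg/L

Mass balance: 4.870·0.3800 + 1.000·Cₑ = 5.870·32.60
→ Cₑ = (5.870·32.60 − 4.870·0.3800) / 1.000 = 189.5 µg/L.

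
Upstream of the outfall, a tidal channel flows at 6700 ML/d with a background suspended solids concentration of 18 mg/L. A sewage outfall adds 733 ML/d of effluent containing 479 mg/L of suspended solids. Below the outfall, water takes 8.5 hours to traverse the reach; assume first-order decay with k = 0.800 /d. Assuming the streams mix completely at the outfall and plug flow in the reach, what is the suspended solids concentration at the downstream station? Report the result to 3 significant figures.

Conservation of mass: C = (6700·18.00 + 733.0·479.0) / 7433 = 471700/7433 = 63.46 mg/L.
Decay over the reach: 63.46·exp(−kt) = 63.46·0.7533 = 47.80 mg/L.

47.8 mg/L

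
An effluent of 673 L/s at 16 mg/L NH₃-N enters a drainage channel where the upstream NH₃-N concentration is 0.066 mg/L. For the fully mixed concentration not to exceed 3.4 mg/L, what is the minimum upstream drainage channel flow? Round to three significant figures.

2540 L/s

Set C_mix = 3.4: (Q·0.06600 + 673.0·16.00) / (Q + 673.0) = 3.4
→ Q = 673.0·(16.00 − 3.4)/(3.4 − 0.06600) = 2543 L/s.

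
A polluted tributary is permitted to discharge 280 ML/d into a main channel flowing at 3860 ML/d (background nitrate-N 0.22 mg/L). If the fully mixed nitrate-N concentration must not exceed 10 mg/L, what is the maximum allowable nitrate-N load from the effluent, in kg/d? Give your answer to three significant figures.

Mass balance at the limit: 3860·0.2200 + 280.0·Cₑ = 4140·10 → Cₑ = 144.8 mg/L.
280.0 ML/d = 3.241 m³/s. Load = 3.241 m³/s × 144.8 g/m³ × 86 400 s/d = 40550 kg/d.

40600 kg/d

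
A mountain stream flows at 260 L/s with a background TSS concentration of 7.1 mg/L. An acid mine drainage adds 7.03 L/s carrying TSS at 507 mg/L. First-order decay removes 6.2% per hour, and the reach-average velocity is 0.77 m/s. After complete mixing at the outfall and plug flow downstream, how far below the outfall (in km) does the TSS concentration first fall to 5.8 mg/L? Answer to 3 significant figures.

Mass balance: C = (260.0·7.100 + 7.030·507.0) / 267.0 = 5410/267.0 = 20.26 mg/L.
6.2%/h lost → k = −ln(1 − 0.062) = 0.06401 h⁻¹.
Set 20.26·exp(−k·t) = 5.8 → t = ln(20.26/5.8)/k = 70350 s = 19.54 h.
Distance = v·t = 0.77·70350 = 54170 m = 54.17 km.

54.2 km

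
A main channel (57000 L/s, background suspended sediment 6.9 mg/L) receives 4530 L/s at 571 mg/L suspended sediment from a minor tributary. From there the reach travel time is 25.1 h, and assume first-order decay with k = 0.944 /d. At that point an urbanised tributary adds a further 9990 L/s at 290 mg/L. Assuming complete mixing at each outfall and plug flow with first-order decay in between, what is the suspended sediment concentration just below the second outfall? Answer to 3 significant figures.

56.0 mg/L

Mixed concentration C = ΣQC/ΣQ = (57000·6.900 + 4530·571.0) / 61530 = 2980000/61530 = 48.43 mg/L; combined flow 61530 L/s.
First-order decay: C = 48.43·exp(−k·t) = 48.43·0.3726 = 18.04 mg/L.
Second outfall: C = (61530·18.04 + 9990·290.0)/71520 = 56.03 mg/L.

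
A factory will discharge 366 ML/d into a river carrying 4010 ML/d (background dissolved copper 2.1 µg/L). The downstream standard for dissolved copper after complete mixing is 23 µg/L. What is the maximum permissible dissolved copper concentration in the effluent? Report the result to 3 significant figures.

252 µg/L

At the limit, (Qr·Cr + Qe·Cₑ)/(Qr + Qe) = 23:
Cₑ = (4376·23 − 4010·2.100) / 366.0 = 252.0 µg/L.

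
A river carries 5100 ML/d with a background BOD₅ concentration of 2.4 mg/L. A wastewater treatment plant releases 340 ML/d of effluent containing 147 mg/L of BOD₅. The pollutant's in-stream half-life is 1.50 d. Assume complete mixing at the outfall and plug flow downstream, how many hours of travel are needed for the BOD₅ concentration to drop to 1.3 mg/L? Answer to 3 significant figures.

After mixing, C = (5100·2.400 + 340.0·147.0) / 5440 = 62220/5440 = 11.44 mg/L.
Half-life 1.50 d → k = ln 2 / 1.50 = 0.4621 d⁻¹.
11.44·exp(−k·t) = 1.3 → t = ln(11.44/1.3)/k = 406600 s = 112.9 h.

113 h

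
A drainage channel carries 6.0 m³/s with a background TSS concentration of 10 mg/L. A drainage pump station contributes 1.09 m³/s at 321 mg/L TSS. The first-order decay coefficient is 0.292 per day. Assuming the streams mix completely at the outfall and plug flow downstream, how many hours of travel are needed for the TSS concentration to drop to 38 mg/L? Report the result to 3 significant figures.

Flow-weighted average: C = (6.000·10.00 + 1.090·321.0) / 7.090 = 409.9/7.090 = 57.81 mg/L.
57.81·exp(−k·t) = 38 → t = ln(57.81/38)/k = 124200 s = 34.49 h.

34.5 h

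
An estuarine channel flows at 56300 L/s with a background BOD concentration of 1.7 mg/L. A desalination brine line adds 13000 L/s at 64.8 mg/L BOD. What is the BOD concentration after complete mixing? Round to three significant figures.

Flow-weighted average: C = (56300·1.700 + 13000·64.80) / 69300 = 938100/69300 = 13.54 mg/L.

13.5 mg/L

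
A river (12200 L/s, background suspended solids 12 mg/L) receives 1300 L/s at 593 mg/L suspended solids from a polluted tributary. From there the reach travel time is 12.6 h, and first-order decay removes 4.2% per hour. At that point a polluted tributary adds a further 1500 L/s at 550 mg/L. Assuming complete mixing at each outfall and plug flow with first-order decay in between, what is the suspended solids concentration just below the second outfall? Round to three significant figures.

90.6 mg/L

Conservation of mass: C = (12200·12.00 + 1300·593.0) / 13500 = 917300/13500 = 67.95 mg/L; combined flow 13500 L/s.
4.2%/h lost → k = −ln(1 − 0.042) = 0.04291 h⁻¹.
First-order decay: C = 67.95·exp(−k·t) = 67.95·0.5824 = 39.57 mg/L.
At the second outfall, C = (13500·39.57 + 1500·550.0) / (13500 + 1500) = 90.61 mg/L.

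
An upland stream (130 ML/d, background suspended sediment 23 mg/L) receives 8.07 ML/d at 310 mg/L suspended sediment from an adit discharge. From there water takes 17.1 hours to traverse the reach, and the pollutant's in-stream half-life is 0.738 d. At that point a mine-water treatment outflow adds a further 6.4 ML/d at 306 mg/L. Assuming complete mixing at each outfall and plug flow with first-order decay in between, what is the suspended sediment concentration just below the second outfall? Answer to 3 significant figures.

After mixing, C = (130.0·23.00 + 8.070·310.0) / 138.1 = 5492/138.1 = 39.77 mg/L; combined flow 138.1 ML/d.
Half-life 0.738 d → k = ln 2 / 0.738 = 0.9392 d⁻¹.
Decay over the reach: 39.77·exp(−kt) = 39.77·0.5121 = 20.37 mg/L.
Second outfall: C = (138.1·20.37 + 6.400·306.0)/144.5 = 33.02 mg/L.

33.0 mg/L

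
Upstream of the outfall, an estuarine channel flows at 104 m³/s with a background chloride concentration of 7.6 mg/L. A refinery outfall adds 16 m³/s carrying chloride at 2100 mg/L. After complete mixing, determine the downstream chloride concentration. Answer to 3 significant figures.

287 mg/L

Mixed concentration C = ΣQC/ΣQ = (104.0·7.600 + 16.00·2100) / 120.0 = 34390/120.0 = 286.6 mg/L.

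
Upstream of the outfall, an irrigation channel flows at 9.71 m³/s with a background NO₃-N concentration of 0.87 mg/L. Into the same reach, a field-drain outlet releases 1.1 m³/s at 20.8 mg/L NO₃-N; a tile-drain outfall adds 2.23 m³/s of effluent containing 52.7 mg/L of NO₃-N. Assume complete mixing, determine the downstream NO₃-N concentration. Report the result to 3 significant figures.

11.4 mg/L

Mass balance: C = (9.710·0.8700 + 1.100·20.80 + 2.230·52.70) / 13.04 = 148.8/13.04 = 11.41 mg/L.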